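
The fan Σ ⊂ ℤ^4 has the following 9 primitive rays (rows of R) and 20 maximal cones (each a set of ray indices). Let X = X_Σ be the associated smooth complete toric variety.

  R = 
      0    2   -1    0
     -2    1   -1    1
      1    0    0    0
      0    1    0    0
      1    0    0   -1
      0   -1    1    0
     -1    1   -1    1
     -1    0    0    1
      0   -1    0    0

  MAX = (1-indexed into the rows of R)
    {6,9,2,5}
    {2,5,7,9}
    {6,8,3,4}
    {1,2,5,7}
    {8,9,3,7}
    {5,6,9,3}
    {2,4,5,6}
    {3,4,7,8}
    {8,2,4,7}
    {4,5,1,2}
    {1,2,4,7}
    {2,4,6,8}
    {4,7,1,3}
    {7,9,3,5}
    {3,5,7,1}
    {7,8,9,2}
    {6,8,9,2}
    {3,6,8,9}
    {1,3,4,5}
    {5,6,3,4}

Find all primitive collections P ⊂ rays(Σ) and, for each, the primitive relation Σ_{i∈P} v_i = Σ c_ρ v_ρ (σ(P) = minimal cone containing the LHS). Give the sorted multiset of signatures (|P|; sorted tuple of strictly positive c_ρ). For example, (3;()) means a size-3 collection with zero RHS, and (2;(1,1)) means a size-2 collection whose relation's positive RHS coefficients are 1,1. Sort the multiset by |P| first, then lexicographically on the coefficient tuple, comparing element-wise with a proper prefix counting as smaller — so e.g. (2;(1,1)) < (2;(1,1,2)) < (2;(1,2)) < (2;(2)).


The 8 primitive collections of Σ (r=9, n=4):

  • {4,9}:  v_{4} + v_{9} = 0  ⇒ sig = (2;())
  • {5,8}:  v_{5} + v_{8} = 0  ⇒ sig = (2;())
  • {1,6}:  v_{1} + v_{6} = v_{4}  ⇒ sig = (2;(1))
  • {2,3}:  v_{2} + v_{3} = v_{7}  ⇒ sig = (2;(1))
  • {6,7}:  v_{6} + v_{7} = v_{8}  ⇒ sig = (2;(1))
  • {1,8}:  v_{1} + v_{8} = v_{4} + v_{7}  ⇒ sig = (2;(1,1))
  • {1,9}:  v_{1} + v_{9} = v_{5} + v_{7}  ⇒ sig = (2;(1,1))
  • {4,5,7}:  v_{4} + v_{5} + v_{7} = v_{1}  ⇒ sig = (3;(1))

Hence PRS(X_Σ) =
    |P|=2: 7 collections, coeffs (), (), (1), (1), (1), (1,1), (1,1)
    |P|=3: 1 collection, coeffs (1)


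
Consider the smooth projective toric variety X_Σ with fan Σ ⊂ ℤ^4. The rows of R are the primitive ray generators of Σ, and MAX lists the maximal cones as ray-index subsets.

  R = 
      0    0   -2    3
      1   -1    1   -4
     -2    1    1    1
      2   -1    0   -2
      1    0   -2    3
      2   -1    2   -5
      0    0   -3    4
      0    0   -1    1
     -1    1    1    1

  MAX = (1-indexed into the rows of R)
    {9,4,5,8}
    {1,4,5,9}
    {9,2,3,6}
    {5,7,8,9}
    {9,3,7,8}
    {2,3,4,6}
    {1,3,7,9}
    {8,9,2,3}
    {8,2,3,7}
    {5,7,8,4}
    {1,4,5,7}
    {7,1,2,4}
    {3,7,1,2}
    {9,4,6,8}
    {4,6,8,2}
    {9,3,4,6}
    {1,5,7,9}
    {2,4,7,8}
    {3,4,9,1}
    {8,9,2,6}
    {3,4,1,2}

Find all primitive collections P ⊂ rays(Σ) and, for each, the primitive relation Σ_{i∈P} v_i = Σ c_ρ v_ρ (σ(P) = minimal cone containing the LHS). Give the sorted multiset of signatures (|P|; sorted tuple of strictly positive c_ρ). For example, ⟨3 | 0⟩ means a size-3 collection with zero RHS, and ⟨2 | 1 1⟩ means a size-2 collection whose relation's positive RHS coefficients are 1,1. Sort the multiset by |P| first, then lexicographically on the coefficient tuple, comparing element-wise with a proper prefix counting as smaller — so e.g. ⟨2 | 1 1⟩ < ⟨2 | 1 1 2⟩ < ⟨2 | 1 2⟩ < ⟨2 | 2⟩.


13 collections generate NE(X_Σ); each relation:

  P = {1,6}:  v_{1} + v_{6} = v_{4}  →  sig = ⟨2 | 1⟩
  P = {1,8}:  v_{1} + v_{8} = v_{7}  →  sig = ⟨2 | 1⟩
  P = {2,5}:  v_{2} + v_{5} = v_{4} + v_{8}  →  sig = ⟨2 | 1 1⟩
  P = {3,5}:  v_{3} + v_{5} = v_{1} + v_{9}  →  sig = ⟨2 | 1 1⟩
  P = {6,7}:  v_{6} + v_{7} = v_{4} + v_{8}  →  sig = ⟨2 | 1 1⟩
  P = {5,6}:  v_{5} + v_{6} = 2·v_{4} + v_{8} + v_{9}  →  sig = ⟨2 | 1 1 2⟩
  P = {1,2,9}:  v_{1} + v_{2} + v_{9} = 0  →  sig = ⟨3 | 0⟩
  P = {3,4,8}:  v_{3} + v_{4} + v_{8} = 0  →  sig = ⟨3 | 0⟩
  P = {2,4,9}:  v_{2} + v_{4} + v_{9} = v_{6}  →  sig = ⟨3 | 1⟩
  P = {2,7,9}:  v_{2} + v_{7} + v_{9} = v_{8}  →  sig = ⟨3 | 1⟩
  P = {3,4,7}:  v_{3} + v_{4} + v_{7} = v_{1}  →  sig = ⟨3 | 1⟩
  P = {4,7,9}:  v_{4} + v_{7} + v_{9} = v_{5}  →  sig = ⟨3 | 1⟩
  P = {3,6,8}:  v_{3} + v_{6} + v_{8} = v_{2} + v_{9}  →  sig = ⟨3 | 1 1⟩

Hence PRS(X_Σ) =
[⟨2 | 1⟩, ⟨2 | 1⟩, ⟨2 | 1 1⟩, ⟨2 | 1 1⟩, ⟨2 | 1 1⟩, ⟨2 | 1 1 2⟩, ⟨3 | 0⟩, ⟨3 | 0⟩, ⟨3 | 1⟩, ⟨3 | 1⟩, ⟨3 | 1⟩, ⟨3 | 1⟩, ⟨3 | 1 1⟩]


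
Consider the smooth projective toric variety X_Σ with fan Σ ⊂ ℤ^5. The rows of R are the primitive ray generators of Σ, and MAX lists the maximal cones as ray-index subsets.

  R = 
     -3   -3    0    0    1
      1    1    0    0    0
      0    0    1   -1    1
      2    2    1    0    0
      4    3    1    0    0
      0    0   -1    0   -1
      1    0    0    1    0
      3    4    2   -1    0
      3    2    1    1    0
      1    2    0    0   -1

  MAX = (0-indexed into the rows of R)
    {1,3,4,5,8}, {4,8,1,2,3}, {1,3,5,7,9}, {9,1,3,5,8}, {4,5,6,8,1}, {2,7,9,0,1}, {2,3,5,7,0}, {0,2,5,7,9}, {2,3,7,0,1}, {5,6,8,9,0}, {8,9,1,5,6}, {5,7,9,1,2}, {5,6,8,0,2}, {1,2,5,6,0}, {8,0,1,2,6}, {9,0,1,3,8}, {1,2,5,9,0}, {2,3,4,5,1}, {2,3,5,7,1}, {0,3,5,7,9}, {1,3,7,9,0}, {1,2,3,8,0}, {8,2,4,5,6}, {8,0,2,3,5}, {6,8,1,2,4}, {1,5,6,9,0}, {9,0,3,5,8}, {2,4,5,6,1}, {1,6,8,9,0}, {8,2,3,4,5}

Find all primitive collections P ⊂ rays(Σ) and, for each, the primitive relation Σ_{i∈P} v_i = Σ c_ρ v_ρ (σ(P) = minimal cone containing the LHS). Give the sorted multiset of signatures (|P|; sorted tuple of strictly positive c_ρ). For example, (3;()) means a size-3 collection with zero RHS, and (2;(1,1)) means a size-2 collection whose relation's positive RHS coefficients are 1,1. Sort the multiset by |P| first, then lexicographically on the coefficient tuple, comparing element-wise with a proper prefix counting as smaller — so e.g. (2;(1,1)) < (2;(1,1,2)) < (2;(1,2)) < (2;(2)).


|primitive collections| = 13. Relations:

  P = {3,6}:  v_{3} + v_{6} = v_{8}  →  sig = (2;(1))
  P = {0,4}:  v_{0} + v_{4} = v_{2} + v_{6}  →  sig = (2;(1,1))
  P = {4,7}:  v_{4} + v_{7} = v_{1} + v_{2} + 3·v_{3} + v_{5}  →  sig = (2;(1,1,1,3))
  P = {4,9}:  v_{4} + v_{9} = v_{1} + 2·v_{3} + v_{5}  →  sig = (2;(1,1,2))
  P = {6,7}:  v_{6} + v_{7} = 2·v_{3}  →  sig = (2;(2))
  P = {7,8}:  v_{7} + v_{8} = 3·v_{3}  →  sig = (2;(3))
  P = {2,3,9}:  v_{2} + v_{3} + v_{9} = v_{7}  →  sig = (3;(1))
  P = {2,6,9}:  v_{2} + v_{6} + v_{9} = v_{3}  →  sig = (3;(1))
  P = {2,8,9}:  v_{2} + v_{8} + v_{9} = 2·v_{3}  →  sig = (3;(2))
  P = {0,1,3,5}:  v_{0} + v_{1} + v_{3} + v_{5} = 0  →  sig = (4;())
  P = {0,1,5,8}:  v_{0} + v_{1} + v_{5} + v_{8} = v_{6}  →  sig = (4;(1))
  P = {1,2,5,8}:  v_{1} + v_{2} + v_{5} + v_{8} = v_{4}  →  sig = (4;(1))
  P = {0,1,5,7}:  v_{0} + v_{1} + v_{5} + v_{7} = v_{2} + v_{9}  →  sig = (4;(1,1))

so the primitive-relation signature multiset is
{ (2;(1)),  (2;(1,1)),  (2;(1,1,1,3)),  (2;(1,1,2)),  (2;(2)),  (2;(3)),  (3;(1)) ×2,  (3;(2)),  (4;()),  (4;(1)) ×2,  (4;(1,1)) }


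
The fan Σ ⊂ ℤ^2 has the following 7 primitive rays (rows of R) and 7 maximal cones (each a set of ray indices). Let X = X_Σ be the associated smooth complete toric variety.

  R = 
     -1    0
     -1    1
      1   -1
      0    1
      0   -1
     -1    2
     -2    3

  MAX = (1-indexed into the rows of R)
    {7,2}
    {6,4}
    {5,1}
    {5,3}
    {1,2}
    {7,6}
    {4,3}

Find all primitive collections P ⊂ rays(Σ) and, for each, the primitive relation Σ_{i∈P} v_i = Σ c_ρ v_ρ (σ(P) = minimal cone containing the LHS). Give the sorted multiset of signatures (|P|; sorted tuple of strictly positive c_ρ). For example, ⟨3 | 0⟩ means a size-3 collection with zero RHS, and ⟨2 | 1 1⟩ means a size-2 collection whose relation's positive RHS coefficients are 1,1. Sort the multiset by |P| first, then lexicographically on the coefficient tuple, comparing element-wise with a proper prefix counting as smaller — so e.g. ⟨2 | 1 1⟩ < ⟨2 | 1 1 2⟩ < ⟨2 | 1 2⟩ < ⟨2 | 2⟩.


|primitive collections| = 14. Relations:

  • {2,3}:  v_{2} + v_{3} = 0  so sig = ⟨2 | 0⟩
  • {4,5}:  v_{4} + v_{5} = 0  so sig = ⟨2 | 0⟩
  • {1,3}:  v_{1} + v_{3} = v_{5}  so sig = ⟨2 | 1⟩
  • {1,4}:  v_{1} + v_{4} = v_{2}  so sig = ⟨2 | 1⟩
  • {2,4}:  v_{2} + v_{4} = v_{6}  so sig = ⟨2 | 1⟩
  • {2,5}:  v_{2} + v_{5} = v_{1}  so sig = ⟨2 | 1⟩
  • {2,6}:  v_{2} + v_{6} = v_{7}  so sig = ⟨2 | 1⟩
  • {3,6}:  v_{3} + v_{6} = v_{4}  so sig = ⟨2 | 1⟩
  • {3,7}:  v_{3} + v_{7} = v_{6}  so sig = ⟨2 | 1⟩
  • {5,6}:  v_{5} + v_{6} = v_{2}  so sig = ⟨2 | 1⟩
  • {1,6}:  v_{1} + v_{6} = 2·v_{2}  so sig = ⟨2 | 2⟩
  • {4,7}:  v_{4} + v_{7} = 2·v_{6}  so sig = ⟨2 | 2⟩
  • {5,7}:  v_{5} + v_{7} = 2·v_{2}  so sig = ⟨2 | 2⟩
  • {1,7}:  v_{1} + v_{7} = 3·v_{2}  so sig = ⟨2 | 3⟩

Hence PRS(X_Σ) =
    ⟨2 | 0⟩
    ⟨2 | 0⟩
    ⟨2 | 1⟩
    ⟨2 | 1⟩
    ⟨2 | 1⟩
    ⟨2 | 1⟩
    ⟨2 | 1⟩
    ⟨2 | 1⟩
    ⟨2 | 1⟩
    ⟨2 | 1⟩
    ⟨2 | 2⟩
    ⟨2 | 2⟩
    ⟨2 | 2⟩
    ⟨2 | 3⟩


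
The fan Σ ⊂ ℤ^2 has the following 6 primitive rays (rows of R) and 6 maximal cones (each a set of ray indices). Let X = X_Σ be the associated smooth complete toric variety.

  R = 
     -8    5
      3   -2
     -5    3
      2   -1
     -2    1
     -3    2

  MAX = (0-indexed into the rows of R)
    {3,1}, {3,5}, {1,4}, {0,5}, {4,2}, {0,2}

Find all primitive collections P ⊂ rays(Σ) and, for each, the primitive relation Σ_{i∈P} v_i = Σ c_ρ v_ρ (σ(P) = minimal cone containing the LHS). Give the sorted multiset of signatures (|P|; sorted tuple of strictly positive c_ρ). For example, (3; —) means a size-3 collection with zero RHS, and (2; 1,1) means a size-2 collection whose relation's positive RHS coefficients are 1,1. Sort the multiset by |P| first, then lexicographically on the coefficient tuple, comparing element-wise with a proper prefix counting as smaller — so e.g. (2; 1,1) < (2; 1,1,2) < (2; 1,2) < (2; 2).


Primitive collections (9):

  P = {1,5}:  v_{1} + v_{5} = 0  ⇒ sig = (2; —)
  P = {3,4}:  v_{3} + v_{4} = 0  ⇒ sig = (2; —)
  P = {0,1}:  v_{0} + v_{1} = v_{2}  ⇒ sig = (2; 1)
  P = {1,2}:  v_{1} + v_{2} = v_{4}  ⇒ sig = (2; 1)
  P = {2,3}:  v_{2} + v_{3} = v_{5}  ⇒ sig = (2; 1)
  P = {2,5}:  v_{2} + v_{5} = v_{0}  ⇒ sig = (2; 1)
  P = {4,5}:  v_{4} + v_{5} = v_{2}  ⇒ sig = (2; 1)
  P = {0,3}:  v_{0} + v_{3} = 2·v_{5}  ⇒ sig = (2; 2)
  P = {0,4}:  v_{0} + v_{4} = 2·v_{2}  ⇒ sig = (2; 2)

Sorted signature multiset PRS(X):
[(2; —), (2; —), (2; 1), (2; 1), (2; 1), (2; 1), (2; 1), (2; 2), (2; 2)]


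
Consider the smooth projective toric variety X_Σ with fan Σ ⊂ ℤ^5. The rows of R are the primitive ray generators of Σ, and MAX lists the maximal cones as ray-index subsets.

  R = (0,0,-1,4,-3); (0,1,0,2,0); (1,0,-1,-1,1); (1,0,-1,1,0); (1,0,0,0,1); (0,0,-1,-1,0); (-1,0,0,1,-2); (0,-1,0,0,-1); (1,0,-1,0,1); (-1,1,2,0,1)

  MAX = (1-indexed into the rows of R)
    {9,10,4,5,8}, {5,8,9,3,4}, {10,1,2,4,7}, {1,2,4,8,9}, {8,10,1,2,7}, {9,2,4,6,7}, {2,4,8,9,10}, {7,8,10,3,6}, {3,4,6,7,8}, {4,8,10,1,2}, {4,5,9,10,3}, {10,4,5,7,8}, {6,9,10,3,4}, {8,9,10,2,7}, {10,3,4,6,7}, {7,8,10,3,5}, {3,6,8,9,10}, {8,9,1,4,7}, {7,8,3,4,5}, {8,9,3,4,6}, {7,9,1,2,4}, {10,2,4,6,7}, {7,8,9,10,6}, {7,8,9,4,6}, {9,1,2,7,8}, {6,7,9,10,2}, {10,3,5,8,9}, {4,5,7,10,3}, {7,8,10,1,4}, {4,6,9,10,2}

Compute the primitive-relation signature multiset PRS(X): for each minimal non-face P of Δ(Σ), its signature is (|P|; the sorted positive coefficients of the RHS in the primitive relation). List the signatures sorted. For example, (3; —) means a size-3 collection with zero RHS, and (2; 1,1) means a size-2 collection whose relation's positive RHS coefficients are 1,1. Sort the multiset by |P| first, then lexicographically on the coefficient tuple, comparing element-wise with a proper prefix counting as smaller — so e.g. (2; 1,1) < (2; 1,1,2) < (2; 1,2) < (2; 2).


14 minimal non-faces of Δ(Σ) (on 10 rays):

  P={5,6}:  v_{5} + v_{6} = v_{3}  ⟹  sig = (2; 1)
  P={1,5}:  v_{1} + v_{5} = 3·v_{4} + v_{7} + v_{8} + v_{10}  ⟹  sig = (2; 1,1,1,3)
  P={1,6}:  v_{1} + v_{6} = v_{4} + 2·v_{7} + v_{9}  ⟹  sig = (2; 1,1,2)
  P={2,3}:  v_{2} + v_{3} = 2·v_{4} + v_{6} + v_{10}  ⟹  sig = (2; 1,1,2)
  P={1,3}:  v_{1} + v_{3} = 2·v_{4} + v_{7}  ⟹  sig = (2; 1,2)
  P={2,5}:  v_{2} + v_{5} = 2·v_{4} + v_{10}  ⟹  sig = (2; 1,2)
  P={5,7,9}:  v_{5} + v_{7} + v_{9} = v_{4}  ⟹  sig = (3; 1)
  P={2,6,8}:  v_{2} + v_{6} + v_{8} = v_{7} + v_{9}  ⟹  sig = (3; 1,1)
  P={3,7,9}:  v_{3} + v_{7} + v_{9} = v_{4} + v_{6}  ⟹  sig = (3; 1,1)
  P={1,9,10}:  v_{1} + v_{9} + v_{10} = 2·v_{2} + v_{8}  ⟹  sig = (3; 1,2)
  P={4,6,8,10}:  v_{4} + v_{6} + v_{8} + v_{10} = 0  ⟹  sig = (4; —)
  P={2,4,7,8}:  v_{2} + v_{4} + v_{7} + v_{8} = v_{1}  ⟹  sig = (4; 1)
  P={3,4,8,10}:  v_{3} + v_{4} + v_{8} + v_{10} = v_{5}  ⟹  sig = (4; 1)
  P={4,7,9,10}:  v_{4} + v_{7} + v_{9} + v_{10} = v_{2}  ⟹  sig = (4; 1)

Signatures (|P|; sorted positive RHS coefficients), sorted:
    |P|=2: 6 collections, coeffs (1), (1,1,1,3), (1,1,2), (1,1,2), (1,2), (1,2)
    |P|=3: 4 collections, coeffs (1), (1,1), (1,1), (1,2)
    |P|=4: 4 collections, coeffs (), (1), (1), (1)


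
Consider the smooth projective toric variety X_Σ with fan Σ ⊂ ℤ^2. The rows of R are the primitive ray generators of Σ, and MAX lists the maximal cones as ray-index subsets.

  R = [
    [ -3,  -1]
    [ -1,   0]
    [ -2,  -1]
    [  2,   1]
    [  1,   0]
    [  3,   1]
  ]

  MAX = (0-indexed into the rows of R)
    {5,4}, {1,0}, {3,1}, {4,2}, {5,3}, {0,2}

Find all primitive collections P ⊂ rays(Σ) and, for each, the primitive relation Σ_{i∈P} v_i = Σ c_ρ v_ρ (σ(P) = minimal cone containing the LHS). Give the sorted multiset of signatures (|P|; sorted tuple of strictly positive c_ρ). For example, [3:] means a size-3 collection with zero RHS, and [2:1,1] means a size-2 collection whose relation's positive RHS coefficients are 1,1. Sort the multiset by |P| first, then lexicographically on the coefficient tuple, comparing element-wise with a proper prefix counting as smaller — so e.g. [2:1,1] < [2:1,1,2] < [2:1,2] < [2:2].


9 minimal non-faces of Δ(Σ) (on 6 rays):

  • {0,5}:  v_{0} + v_{5} = 0  ⇒ sig = [2:]
  • {1,4}:  v_{1} + v_{4} = 0  ⇒ sig = [2:]
  • {2,3}:  v_{2} + v_{3} = 0  ⇒ sig = [2:]
  • {0,3}:  v_{0} + v_{3} = v_{1}  ⇒ sig = [2:1]
  • {0,4}:  v_{0} + v_{4} = v_{2}  ⇒ sig = [2:1]
  • {1,2}:  v_{1} + v_{2} = v_{0}  ⇒ sig = [2:1]
  • {1,5}:  v_{1} + v_{5} = v_{3}  ⇒ sig = [2:1]
  • {2,5}:  v_{2} + v_{5} = v_{4}  ⇒ sig = [2:1]
  • {3,4}:  v_{3} + v_{4} = v_{5}  ⇒ sig = [2:1]

Signatures (|P|; sorted positive RHS coefficients), sorted:
    [2:]
    [2:]
    [2:]
    [2:1]
    [2:1]
    [2:1]
    [2:1]
    [2:1]
    [2:1]


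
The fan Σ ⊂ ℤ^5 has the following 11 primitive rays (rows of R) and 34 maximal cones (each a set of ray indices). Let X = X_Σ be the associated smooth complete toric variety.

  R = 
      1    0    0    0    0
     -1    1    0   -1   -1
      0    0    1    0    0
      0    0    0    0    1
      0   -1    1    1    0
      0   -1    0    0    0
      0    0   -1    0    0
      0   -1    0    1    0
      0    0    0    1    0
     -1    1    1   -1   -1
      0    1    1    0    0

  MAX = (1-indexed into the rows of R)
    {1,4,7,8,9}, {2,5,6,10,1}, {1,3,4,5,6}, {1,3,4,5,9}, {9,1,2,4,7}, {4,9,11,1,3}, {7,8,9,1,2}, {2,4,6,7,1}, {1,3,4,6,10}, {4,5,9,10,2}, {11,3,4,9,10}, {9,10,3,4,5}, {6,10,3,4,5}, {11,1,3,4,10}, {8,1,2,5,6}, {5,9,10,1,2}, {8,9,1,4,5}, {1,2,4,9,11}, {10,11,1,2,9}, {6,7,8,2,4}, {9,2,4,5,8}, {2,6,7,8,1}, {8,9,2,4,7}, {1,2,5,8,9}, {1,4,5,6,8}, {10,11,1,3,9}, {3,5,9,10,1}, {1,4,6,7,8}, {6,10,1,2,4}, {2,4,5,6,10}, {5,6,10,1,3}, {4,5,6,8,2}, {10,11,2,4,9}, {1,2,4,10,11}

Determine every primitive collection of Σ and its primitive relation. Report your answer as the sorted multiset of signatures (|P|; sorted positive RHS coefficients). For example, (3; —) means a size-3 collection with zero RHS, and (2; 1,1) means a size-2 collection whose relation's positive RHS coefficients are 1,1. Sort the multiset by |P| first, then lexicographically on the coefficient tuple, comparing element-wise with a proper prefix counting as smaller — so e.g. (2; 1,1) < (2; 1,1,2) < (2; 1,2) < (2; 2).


The 15 primitive collections of Σ (r=11, n=5):

  • {3,7}:  v_{3} + v_{7} = 0 ; sig = (2; —)
  • {2,3}:  v_{2} + v_{3} = v_{10} ; sig = (2; 1)
  • {3,8}:  v_{3} + v_{8} = v_{5} ; sig = (2; 1)
  • {5,7}:  v_{5} + v_{7} = v_{8} ; sig = (2; 1)
  • {6,9}:  v_{6} + v_{9} = v_{8} ; sig = (2; 1)
  • {6,11}:  v_{6} + v_{11} = v_{3} ; sig = (2; 1)
  • {7,10}:  v_{7} + v_{10} = v_{2} ; sig = (2; 1)
  • {8,10}:  v_{8} + v_{10} = v_{2} + v_{5} ; sig = (2; 1,1)
  • {8,11}:  v_{8} + v_{11} = v_{3} + v_{9} ; sig = (2; 1,1)
  • {7,11}:  v_{7} + v_{11} = v_{1} + v_{2} + v_{4} + v_{9} ; sig = (2; 1,1,1,1)
  • {5,11}:  v_{5} + v_{11} = 2·v_{3} + v_{9} ; sig = (2; 1,2)
  • {1,2,4,8}:  v_{1} + v_{2} + v_{4} + v_{8} = 0 ; sig = (4; —)
  • {1,2,4,5}:  v_{1} + v_{2} + v_{4} + v_{5} = v_{3} ; sig = (4; 1)
  • {1,4,9,10}:  v_{1} + v_{4} + v_{9} + v_{10} = v_{11} ; sig = (4; 1)
  • {1,4,5,10}:  v_{1} + v_{4} + v_{5} + v_{10} = 2·v_{3} ; sig = (4; 2)

Signatures (|P|; sorted positive RHS coefficients), sorted:
[(2; —), (2; 1), (2; 1), (2; 1), (2; 1), (2; 1), (2; 1), (2; 1,1), (2; 1,1), (2; 1,1,1,1), (2; 1,2), (4; —), (4; 1), (4; 1), (4; 2)]


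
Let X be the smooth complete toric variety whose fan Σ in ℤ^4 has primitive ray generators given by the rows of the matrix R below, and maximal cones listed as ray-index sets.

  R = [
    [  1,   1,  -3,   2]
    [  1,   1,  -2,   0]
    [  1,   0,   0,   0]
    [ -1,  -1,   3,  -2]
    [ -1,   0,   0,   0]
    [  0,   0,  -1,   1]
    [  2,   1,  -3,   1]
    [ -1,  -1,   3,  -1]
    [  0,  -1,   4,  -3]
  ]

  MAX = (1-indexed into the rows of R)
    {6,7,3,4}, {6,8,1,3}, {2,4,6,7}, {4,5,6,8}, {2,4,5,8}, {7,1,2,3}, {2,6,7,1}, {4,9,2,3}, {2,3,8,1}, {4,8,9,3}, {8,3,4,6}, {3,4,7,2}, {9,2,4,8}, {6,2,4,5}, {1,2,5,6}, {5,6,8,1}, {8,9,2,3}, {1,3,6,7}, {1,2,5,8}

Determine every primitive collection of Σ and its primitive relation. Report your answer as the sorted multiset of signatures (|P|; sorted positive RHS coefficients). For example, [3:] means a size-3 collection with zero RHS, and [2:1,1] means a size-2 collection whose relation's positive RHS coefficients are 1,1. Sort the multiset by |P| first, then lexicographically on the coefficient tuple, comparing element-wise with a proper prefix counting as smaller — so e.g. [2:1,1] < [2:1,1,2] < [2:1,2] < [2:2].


Σ has 11 primitive collections:

  • {1,4}:  v_{1} + v_{4} = 0 ; sig = [2:]
  • {3,5}:  v_{3} + v_{5} = 0 ; sig = [2:]
  • {7,8}:  v_{7} + v_{8} = v_{3} ; sig = [2:1]
  • {5,7}:  v_{5} + v_{7} = v_{2} + v_{6} ; sig = [2:1,1]
  • {6,9}:  v_{6} + v_{9} = v_{3} + v_{4} ; sig = [2:1,1]
  • {1,9}:  v_{1} + v_{9} = v_{2} + v_{3} + v_{8} ; sig = [2:1,1,1]
  • {5,9}:  v_{5} + v_{9} = v_{2} + v_{4} + v_{8} ; sig = [2:1,1,1]
  • {7,9}:  v_{7} + v_{9} = v_{2} + 2·v_{3} + v_{4} ; sig = [2:1,1,2]
  • {2,6,8}:  v_{2} + v_{6} + v_{8} = 0 ; sig = [3:]
  • {2,3,6}:  v_{2} + v_{3} + v_{6} = v_{7} ; sig = [3:1]
  • {2,3,4,8}:  v_{2} + v_{3} + v_{4} + v_{8} = v_{9} ; sig = [4:1]

Hence PRS(X_Σ) =
    [2:]
    [2:]
    [2:1]
    [2:1,1]
    [2:1,1]
    [2:1,1,1]
    [2:1,1,1]
    [2:1,1,2]
    [3:]
    [3:1]
    [4:1]


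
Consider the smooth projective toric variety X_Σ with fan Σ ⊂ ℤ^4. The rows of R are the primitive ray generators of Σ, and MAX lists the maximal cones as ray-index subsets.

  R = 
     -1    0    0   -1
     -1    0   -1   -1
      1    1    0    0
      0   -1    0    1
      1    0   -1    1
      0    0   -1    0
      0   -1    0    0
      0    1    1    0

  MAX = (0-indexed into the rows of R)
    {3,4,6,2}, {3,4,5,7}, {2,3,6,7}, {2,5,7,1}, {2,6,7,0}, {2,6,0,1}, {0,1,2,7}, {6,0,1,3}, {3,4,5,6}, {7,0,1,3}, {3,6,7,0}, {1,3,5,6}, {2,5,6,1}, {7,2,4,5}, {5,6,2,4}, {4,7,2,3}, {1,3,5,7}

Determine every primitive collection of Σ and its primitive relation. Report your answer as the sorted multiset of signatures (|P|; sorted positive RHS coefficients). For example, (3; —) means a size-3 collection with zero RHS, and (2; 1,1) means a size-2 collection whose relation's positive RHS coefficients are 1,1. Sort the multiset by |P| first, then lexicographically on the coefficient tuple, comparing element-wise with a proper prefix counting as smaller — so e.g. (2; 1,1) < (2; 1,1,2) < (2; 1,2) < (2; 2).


Minimal non-faces — 9 found among 8 rays, 17 max cones:

  {0,4}:  v_{0} + v_{4} = v_{5}  →  sig = (2; 1)
  {0,5}:  v_{0} + v_{5} = v_{1}  →  sig = (2; 1)
  {1,4}:  v_{1} + v_{4} = 2·v_{5}  →  sig = (2; 2)
  {0,2,3}:  v_{0} + v_{2} + v_{3} = 0  →  sig = (3; —)
  {5,6,7}:  v_{5} + v_{6} + v_{7} = 0  →  sig = (3; —)
  {1,2,3}:  v_{1} + v_{2} + v_{3} = v_{5}  →  sig = (3; 1)
  {1,6,7}:  v_{1} + v_{6} + v_{7} = v_{0}  →  sig = (3; 1)
  {2,3,5}:  v_{2} + v_{3} + v_{5} = v_{4}  →  sig = (3; 1)
  {4,6,7}:  v_{4} + v_{6} + v_{7} = v_{2} + v_{3}  →  sig = (3; 1,1)

Hence PRS(X_Σ) =
{ (2; 1) ×2,  (2; 2),  (3; —) ×2,  (3; 1) ×3,  (3; 1,1) }


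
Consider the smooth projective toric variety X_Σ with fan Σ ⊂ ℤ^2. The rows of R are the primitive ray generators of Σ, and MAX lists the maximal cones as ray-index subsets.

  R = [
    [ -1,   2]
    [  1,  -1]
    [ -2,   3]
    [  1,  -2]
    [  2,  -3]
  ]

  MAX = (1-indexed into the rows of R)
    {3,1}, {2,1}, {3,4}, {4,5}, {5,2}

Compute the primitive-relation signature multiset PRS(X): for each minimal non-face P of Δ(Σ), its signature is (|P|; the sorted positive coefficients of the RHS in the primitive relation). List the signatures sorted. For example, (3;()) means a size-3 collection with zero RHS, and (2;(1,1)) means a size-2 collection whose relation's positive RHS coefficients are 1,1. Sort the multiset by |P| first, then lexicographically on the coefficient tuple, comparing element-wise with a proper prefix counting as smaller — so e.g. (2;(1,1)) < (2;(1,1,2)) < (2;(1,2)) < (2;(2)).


Σ has 5 primitive collections:

  P = {1,4}:  v_{1} + v_{4} = 0  ⟹  sig = (2;())
  P = {3,5}:  v_{3} + v_{5} = 0  ⟹  sig = (2;())
  P = {1,5}:  v_{1} + v_{5} = v_{2}  ⟹  sig = (2;(1))
  P = {2,3}:  v_{2} + v_{3} = v_{1}  ⟹  sig = (2;(1))
  P = {2,4}:  v_{2} + v_{4} = v_{5}  ⟹  sig = (2;(1))

Sorted signature multiset PRS(X):
[(2;()), (2;()), (2;(1)), (2;(1)), (2;(1))]


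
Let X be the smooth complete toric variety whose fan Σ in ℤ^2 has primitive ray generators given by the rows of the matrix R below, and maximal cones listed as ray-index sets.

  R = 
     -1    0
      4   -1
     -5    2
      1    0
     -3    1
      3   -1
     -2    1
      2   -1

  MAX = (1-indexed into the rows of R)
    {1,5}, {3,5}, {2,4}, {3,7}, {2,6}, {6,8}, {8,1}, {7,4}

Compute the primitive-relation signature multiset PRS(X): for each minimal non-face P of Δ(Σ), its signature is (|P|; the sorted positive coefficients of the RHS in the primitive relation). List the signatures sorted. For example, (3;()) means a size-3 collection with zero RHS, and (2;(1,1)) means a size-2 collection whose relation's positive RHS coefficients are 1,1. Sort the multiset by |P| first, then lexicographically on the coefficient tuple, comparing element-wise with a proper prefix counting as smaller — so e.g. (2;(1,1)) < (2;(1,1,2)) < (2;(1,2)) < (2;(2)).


The 20 primitive collections of Σ (r=8, n=2):

  • {1,4}:  v_{1} + v_{4} = 0  ⟹  sig = (2;())
  • {5,6}:  v_{5} + v_{6} = 0  ⟹  sig = (2;())
  • {7,8}:  v_{7} + v_{8} = 0  ⟹  sig = (2;())
  • {1,2}:  v_{1} + v_{2} = v_{6}  ⟹  sig = (2;(1))
  • {1,6}:  v_{1} + v_{6} = v_{8}  ⟹  sig = (2;(1))
  • {1,7}:  v_{1} + v_{7} = v_{5}  ⟹  sig = (2;(1))
  • {2,5}:  v_{2} + v_{5} = v_{4}  ⟹  sig = (2;(1))
  • {3,6}:  v_{3} + v_{6} = v_{7}  ⟹  sig = (2;(1))
  • {3,8}:  v_{3} + v_{8} = v_{5}  ⟹  sig = (2;(1))
  • {4,5}:  v_{4} + v_{5} = v_{7}  ⟹  sig = (2;(1))
  • {4,6}:  v_{4} + v_{6} = v_{2}  ⟹  sig = (2;(1))
  • {4,8}:  v_{4} + v_{8} = v_{6}  ⟹  sig = (2;(1))
  • {5,7}:  v_{5} + v_{7} = v_{3}  ⟹  sig = (2;(1))
  • {5,8}:  v_{5} + v_{8} = v_{1}  ⟹  sig = (2;(1))
  • {6,7}:  v_{6} + v_{7} = v_{4}  ⟹  sig = (2;(1))
  • {2,3}:  v_{2} + v_{3} = v_{4} + v_{7}  ⟹  sig = (2;(1,1))
  • {1,3}:  v_{1} + v_{3} = 2·v_{5}  ⟹  sig = (2;(2))
  • {2,7}:  v_{2} + v_{7} = 2·v_{4}  ⟹  sig = (2;(2))
  • {2,8}:  v_{2} + v_{8} = 2·v_{6}  ⟹  sig = (2;(2))
  • {3,4}:  v_{3} + v_{4} = 2·v_{7}  ⟹  sig = (2;(2))

Signatures (|P|; sorted positive RHS coefficients), sorted:
    (2;())
    (2;())
    (2;())
    (2;(1))
    (2;(1))
    (2;(1))
    (2;(1))
    (2;(1))
    (2;(1))
    (2;(1))
    (2;(1))
    (2;(1))
    (2;(1))
    (2;(1))
    (2;(1))
    (2;(1,1))
    (2;(2))
    (2;(2))
    (2;(2))
    (2;(2))


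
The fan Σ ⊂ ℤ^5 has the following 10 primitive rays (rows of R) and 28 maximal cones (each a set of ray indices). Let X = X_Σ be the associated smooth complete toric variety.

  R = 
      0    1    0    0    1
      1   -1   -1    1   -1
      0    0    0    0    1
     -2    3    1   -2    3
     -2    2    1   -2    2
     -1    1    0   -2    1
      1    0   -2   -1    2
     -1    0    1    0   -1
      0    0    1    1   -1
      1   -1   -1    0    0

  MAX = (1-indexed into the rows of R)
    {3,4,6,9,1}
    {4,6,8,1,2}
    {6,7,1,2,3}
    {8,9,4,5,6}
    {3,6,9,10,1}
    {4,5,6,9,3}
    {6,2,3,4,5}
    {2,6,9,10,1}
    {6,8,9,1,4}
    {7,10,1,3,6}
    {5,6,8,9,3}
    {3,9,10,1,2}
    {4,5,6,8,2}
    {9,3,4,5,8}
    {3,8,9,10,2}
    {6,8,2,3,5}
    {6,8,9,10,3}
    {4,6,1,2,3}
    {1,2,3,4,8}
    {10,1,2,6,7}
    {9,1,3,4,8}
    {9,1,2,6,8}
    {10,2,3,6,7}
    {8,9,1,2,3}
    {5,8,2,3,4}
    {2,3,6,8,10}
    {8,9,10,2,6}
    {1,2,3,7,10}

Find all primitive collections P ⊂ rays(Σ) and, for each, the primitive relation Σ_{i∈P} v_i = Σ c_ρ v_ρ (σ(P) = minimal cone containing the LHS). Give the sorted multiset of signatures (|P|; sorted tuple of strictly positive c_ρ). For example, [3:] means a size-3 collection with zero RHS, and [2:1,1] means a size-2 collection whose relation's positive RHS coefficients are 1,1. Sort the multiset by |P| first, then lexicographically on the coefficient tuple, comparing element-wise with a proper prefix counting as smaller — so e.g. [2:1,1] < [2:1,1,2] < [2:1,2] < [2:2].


14 minimal non-faces of Δ(Σ) (on 10 rays):

  {1,5}:  v_{1} + v_{5} = v_{4}  ⟹  sig = [2:1]
  {5,10}:  v_{5} + v_{10} = v_{3} + v_{6}  ⟹  sig = [2:1,1]
  {7,9}:  v_{7} + v_{9} = v_{1} + v_{10}  ⟹  sig = [2:1,1]
  {4,10}:  v_{4} + v_{10} = v_{1} + v_{3} + v_{6}  ⟹  sig = [2:1,1,1]
  {7,8}:  v_{7} + v_{8} = v_{2} + v_{3} + v_{6}  ⟹  sig = [2:1,1,1]
  {5,7}:  v_{5} + v_{7} = v_{1} + v_{2} + 2·v_{3} + 2·v_{6}  ⟹  sig = [2:1,1,2,2]
  {4,7}:  v_{4} + v_{7} = 2·v_{1} + v_{2} + 2·v_{3} + 2·v_{6}  ⟹  sig = [2:1,2,2,2]
  {1,8,10}:  v_{1} + v_{8} + v_{10} = 0  ⟹  sig = [3:]
  {2,5,9}:  v_{2} + v_{5} + v_{9} = v_{1} + v_{8}  ⟹  sig = [3:1,1]
  {2,4,9}:  v_{2} + v_{4} + v_{9} = 2·v_{1} + v_{8}  ⟹  sig = [3:1,2]
  {2,3,6,9}:  v_{2} + v_{3} + v_{6} + v_{9} = 0  ⟹  sig = [4:]
  {1,3,6,8}:  v_{1} + v_{3} + v_{6} + v_{8} = v_{5}  ⟹  sig = [4:1]
  {3,4,6,8}:  v_{3} + v_{4} + v_{6} + v_{8} = 2·v_{5}  ⟹  sig = [4:2]
  {1,2,3,6,10}:  v_{1} + v_{2} + v_{3} + v_{6} + v_{10} = v_{7}  ⟹  sig = [5:1]

so the primitive-relation signature multiset is
    [2:1]
    [2:1,1]
    [2:1,1]
    [2:1,1,1]
    [2:1,1,1]
    [2:1,1,2,2]
    [2:1,2,2,2]
    [3:]
    [3:1,1]
    [3:1,2]
    [4:]
    [4:1]
    [4:2]
    [5:1]


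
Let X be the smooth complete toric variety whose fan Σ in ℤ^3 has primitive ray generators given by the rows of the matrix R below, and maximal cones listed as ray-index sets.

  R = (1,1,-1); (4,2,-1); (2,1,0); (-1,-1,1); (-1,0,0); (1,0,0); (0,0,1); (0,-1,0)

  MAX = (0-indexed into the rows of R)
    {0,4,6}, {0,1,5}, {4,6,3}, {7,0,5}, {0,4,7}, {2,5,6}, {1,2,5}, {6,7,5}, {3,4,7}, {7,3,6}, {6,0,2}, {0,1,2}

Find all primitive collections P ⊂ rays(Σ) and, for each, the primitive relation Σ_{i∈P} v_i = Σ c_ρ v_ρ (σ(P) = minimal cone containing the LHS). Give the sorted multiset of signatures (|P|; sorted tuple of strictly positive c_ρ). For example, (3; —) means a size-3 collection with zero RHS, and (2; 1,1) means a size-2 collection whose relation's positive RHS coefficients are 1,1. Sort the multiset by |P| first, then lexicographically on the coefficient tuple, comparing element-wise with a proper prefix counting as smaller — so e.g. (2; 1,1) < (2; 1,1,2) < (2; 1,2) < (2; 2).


Δ(Σ) — 8 vertices, 14 min non-faces:

  P={0,3}:  v_{0} + v_{3} = 0  →  sig = (2; —)
  P={4,5}:  v_{4} + v_{5} = 0  →  sig = (2; —)
  P={1,3}:  v_{1} + v_{3} = v_{2} + v_{5}  →  sig = (2; 1,1)
  P={1,4}:  v_{1} + v_{4} = v_{0} + v_{2}  →  sig = (2; 1,1)
  P={2,3}:  v_{2} + v_{3} = v_{5} + v_{6}  →  sig = (2; 1,1)
  P={2,4}:  v_{2} + v_{4} = v_{0} + v_{6}  →  sig = (2; 1,1)
  P={3,5}:  v_{3} + v_{5} = v_{6} + v_{7}  →  sig = (2; 1,1)
  P={1,7}:  v_{1} + v_{7} = v_{0} + 3·v_{5}  →  sig = (2; 1,3)
  P={1,6}:  v_{1} + v_{6} = 2·v_{2}  →  sig = (2; 2)
  P={2,7}:  v_{2} + v_{7} = 2·v_{5}  →  sig = (2; 2)
  P={0,2,5}:  v_{0} + v_{2} + v_{5} = v_{1}  →  sig = (3; 1)
  P={0,5,6}:  v_{0} + v_{5} + v_{6} = v_{2}  →  sig = (3; 1)
  P={0,6,7}:  v_{0} + v_{6} + v_{7} = v_{5}  →  sig = (3; 1)
  P={4,6,7}:  v_{4} + v_{6} + v_{7} = v_{3}  →  sig = (3; 1)

so the primitive-relation signature multiset is
[(2; —), (2; —), (2; 1,1), (2; 1,1), (2; 1,1), (2; 1,1), (2; 1,1), (2; 1,3), (2; 2), (2; 2), (3; 1), (3; 1), (3; 1), (3; 1)]


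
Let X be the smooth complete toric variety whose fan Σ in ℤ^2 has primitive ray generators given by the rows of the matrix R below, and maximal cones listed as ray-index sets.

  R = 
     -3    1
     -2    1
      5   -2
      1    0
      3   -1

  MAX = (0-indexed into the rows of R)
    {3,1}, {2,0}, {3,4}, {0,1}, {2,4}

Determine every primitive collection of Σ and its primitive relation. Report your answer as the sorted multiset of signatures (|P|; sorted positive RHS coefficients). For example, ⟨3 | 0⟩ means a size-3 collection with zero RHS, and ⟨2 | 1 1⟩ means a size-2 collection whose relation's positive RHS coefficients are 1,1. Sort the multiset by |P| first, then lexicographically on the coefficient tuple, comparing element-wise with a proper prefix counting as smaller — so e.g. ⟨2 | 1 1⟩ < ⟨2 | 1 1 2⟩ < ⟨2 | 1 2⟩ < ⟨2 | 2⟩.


Δ(Σ) — 5 vertices, 5 min non-faces:

  {0,4}:  v_{0} + v_{4} = 0  so sig = ⟨2 | 0⟩
  {0,3}:  v_{0} + v_{3} = v_{1}  so sig = ⟨2 | 1⟩
  {1,2}:  v_{1} + v_{2} = v_{4}  so sig = ⟨2 | 1⟩
  {1,4}:  v_{1} + v_{4} = v_{3}  so sig = ⟨2 | 1⟩
  {2,3}:  v_{2} + v_{3} = 2·v_{4}  so sig = ⟨2 | 2⟩

Signatures (|P|; sorted positive RHS coefficients), sorted:
    |P|=2: 5 collections, coeffs (), (1), (1), (1), (2)


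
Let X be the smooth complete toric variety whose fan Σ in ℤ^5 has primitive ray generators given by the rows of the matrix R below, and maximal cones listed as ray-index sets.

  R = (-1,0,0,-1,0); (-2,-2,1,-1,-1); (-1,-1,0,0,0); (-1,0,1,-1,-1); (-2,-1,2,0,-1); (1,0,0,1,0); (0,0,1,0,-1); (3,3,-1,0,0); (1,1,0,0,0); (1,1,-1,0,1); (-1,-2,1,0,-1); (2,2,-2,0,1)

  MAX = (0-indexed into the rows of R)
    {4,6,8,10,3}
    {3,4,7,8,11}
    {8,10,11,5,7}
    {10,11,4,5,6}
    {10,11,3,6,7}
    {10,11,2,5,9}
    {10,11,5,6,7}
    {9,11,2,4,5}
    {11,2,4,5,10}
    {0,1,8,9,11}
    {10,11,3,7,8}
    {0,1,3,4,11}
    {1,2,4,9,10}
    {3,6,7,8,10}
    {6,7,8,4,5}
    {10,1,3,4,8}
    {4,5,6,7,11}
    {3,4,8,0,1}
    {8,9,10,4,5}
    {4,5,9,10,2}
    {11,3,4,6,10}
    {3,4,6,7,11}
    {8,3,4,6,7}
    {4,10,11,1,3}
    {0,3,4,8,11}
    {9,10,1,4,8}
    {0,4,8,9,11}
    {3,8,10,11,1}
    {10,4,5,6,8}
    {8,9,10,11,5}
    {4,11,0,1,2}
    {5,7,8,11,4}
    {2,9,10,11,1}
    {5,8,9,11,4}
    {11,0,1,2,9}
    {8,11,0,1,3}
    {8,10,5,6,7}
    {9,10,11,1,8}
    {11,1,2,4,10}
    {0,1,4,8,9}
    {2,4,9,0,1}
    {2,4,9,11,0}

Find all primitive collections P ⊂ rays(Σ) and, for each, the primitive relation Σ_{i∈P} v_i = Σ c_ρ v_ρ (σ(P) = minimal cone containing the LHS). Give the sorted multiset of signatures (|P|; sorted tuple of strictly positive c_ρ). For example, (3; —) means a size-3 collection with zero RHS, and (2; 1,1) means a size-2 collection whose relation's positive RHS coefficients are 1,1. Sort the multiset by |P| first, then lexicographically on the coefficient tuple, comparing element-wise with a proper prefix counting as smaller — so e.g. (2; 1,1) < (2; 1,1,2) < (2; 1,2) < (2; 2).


Σ has 21 primitive collections:

  P={0,5}:  v_{0} + v_{5} = 0  ⇒ sig = (2; —)
  P={2,8}:  v_{2} + v_{8} = 0  ⇒ sig = (2; —)
  P={0,6}:  v_{0} + v_{6} = v_{3}  ⇒ sig = (2; 1)
  P={0,10}:  v_{0} + v_{10} = v_{1}  ⇒ sig = (2; 1)
  P={1,5}:  v_{1} + v_{5} = v_{10}  ⇒ sig = (2; 1)
  P={3,5}:  v_{3} + v_{5} = v_{6}  ⇒ sig = (2; 1)
  P={6,9}:  v_{6} + v_{9} = v_{8}  ⇒ sig = (2; 1)
  P={1,6}:  v_{1} + v_{6} = v_{3} + v_{10}  ⇒ sig = (2; 1,1)
  P={2,7}:  v_{2} + v_{7} = v_{6} + v_{11}  ⇒ sig = (2; 1,1)
  P={3,9}:  v_{3} + v_{9} = v_{0} + v_{8}  ⇒ sig = (2; 1,1)
  P={0,7}:  v_{0} + v_{7} = v_{3} + v_{8} + v_{11}  ⇒ sig = (2; 1,1,1)
  P={2,3}:  v_{2} + v_{3} = v_{1} + v_{4} + v_{11}  ⇒ sig = (2; 1,1,1)
  P={2,6}:  v_{2} + v_{6} = v_{4} + v_{10} + v_{11}  ⇒ sig = (2; 1,1,1)
  P={1,7}:  v_{1} + v_{7} = v_{3} + v_{8} + v_{10} + v_{11}  ⇒ sig = (2; 1,1,1,1)
  P={7,9}:  v_{7} + v_{9} = 2·v_{8} + v_{11}  ⇒ sig = (2; 1,2)
  P={6,8,11}:  v_{6} + v_{8} + v_{11} = v_{7}  ⇒ sig = (3; 1)
  P={4,7,10}:  v_{4} + v_{7} + v_{10} = 2·v_{6}  ⇒ sig = (3; 2)
  P={4,9,10,11}:  v_{4} + v_{9} + v_{10} + v_{11} = 0  ⇒ sig = (4; —)
  P={1,4,8,11}:  v_{1} + v_{4} + v_{8} + v_{11} = v_{3}  ⇒ sig = (4; 1)
  P={1,4,9,11}:  v_{1} + v_{4} + v_{9} + v_{11} = v_{0}  ⇒ sig = (4; 1)
  P={4,8,10,11}:  v_{4} + v_{8} + v_{10} + v_{11} = v_{6}  ⇒ sig = (4; 1)

so the primitive-relation signature multiset is
{ (2; —) ×2,  (2; 1) ×5,  (2; 1,1) ×3,  (2; 1,1,1) ×3,  (2; 1,1,1,1),  (2; 1,2),  (3; 1),  (3; 2),  (4; —),  (4; 1) ×3 }


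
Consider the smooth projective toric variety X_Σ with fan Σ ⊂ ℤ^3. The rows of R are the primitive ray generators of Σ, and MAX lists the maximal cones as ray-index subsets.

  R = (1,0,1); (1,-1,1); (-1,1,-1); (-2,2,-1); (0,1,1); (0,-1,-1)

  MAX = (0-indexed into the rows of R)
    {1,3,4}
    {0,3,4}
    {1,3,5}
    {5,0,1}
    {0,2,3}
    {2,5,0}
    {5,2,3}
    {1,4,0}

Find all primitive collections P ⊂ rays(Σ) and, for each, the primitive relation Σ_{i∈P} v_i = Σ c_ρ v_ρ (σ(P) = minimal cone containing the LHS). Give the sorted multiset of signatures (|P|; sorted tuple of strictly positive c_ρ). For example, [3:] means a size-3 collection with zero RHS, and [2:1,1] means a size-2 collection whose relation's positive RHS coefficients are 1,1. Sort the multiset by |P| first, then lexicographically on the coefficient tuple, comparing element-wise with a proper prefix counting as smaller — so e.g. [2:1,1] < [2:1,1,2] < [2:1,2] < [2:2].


|primitive collections| = 5. Relations:

  {1,2}:  v_{1} + v_{2} = 0 ; sig = [2:]
  {4,5}:  v_{4} + v_{5} = 0 ; sig = [2:]
  {2,4}:  v_{2} + v_{4} = v_{0} + v_{3} ; sig = [2:1,1]
  {0,1,3}:  v_{0} + v_{1} + v_{3} = v_{4} ; sig = [3:1]
  {0,3,5}:  v_{0} + v_{3} + v_{5} = v_{2} ; sig = [3:1]

Signatures (|P|; sorted positive RHS coefficients), sorted:
    |P|=2: 3 collections, coeffs (), (), (1,1)
    |P|=3: 2 collections, coeffs (1), (1)


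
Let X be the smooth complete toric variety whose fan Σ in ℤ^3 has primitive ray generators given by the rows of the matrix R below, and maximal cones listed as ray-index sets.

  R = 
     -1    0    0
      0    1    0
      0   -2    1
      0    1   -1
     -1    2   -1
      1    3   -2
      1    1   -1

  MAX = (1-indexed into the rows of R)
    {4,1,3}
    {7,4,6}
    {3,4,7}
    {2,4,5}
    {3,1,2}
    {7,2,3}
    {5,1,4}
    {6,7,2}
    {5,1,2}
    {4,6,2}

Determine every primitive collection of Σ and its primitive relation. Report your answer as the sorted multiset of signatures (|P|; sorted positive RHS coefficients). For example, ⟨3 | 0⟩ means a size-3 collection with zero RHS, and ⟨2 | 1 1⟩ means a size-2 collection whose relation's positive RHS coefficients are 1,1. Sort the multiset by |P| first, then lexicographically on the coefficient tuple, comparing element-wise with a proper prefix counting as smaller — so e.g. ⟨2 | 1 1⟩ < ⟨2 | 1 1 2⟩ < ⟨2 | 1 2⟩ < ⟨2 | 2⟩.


The 9 primitive collections of Σ (r=7, n=3):

  {1,7}:  v_{1} + v_{7} = v_{4}  →  sig = ⟨2 | 1⟩
  {3,5}:  v_{3} + v_{5} = v_{1}  →  sig = ⟨2 | 1⟩
  {3,6}:  v_{3} + v_{6} = v_{7}  →  sig = ⟨2 | 1⟩
  {1,6}:  v_{1} + v_{6} = v_{2} + 2·v_{4}  →  sig = ⟨2 | 1 2⟩
  {5,7}:  v_{5} + v_{7} = v_{2} + 2·v_{4}  →  sig = ⟨2 | 1 2⟩
  {5,6}:  v_{5} + v_{6} = 2·v_{2} + 3·v_{4}  →  sig = ⟨2 | 2 3⟩
  {2,3,4}:  v_{2} + v_{3} + v_{4} = 0  →  sig = ⟨3 | 0⟩
  {1,2,4}:  v_{1} + v_{2} + v_{4} = v_{5}  →  sig = ⟨3 | 1⟩
  {2,4,7}:  v_{2} + v_{4} + v_{7} = v_{6}  →  sig = ⟨3 | 1⟩

Signatures (|P|; sorted positive RHS coefficients), sorted:
    ⟨2 | 1⟩
    ⟨2 | 1⟩
    ⟨2 | 1⟩
    ⟨2 | 1 2⟩
    ⟨2 | 1 2⟩
    ⟨2 | 2 3⟩
    ⟨3 | 0⟩
    ⟨3 | 1⟩
    ⟨3 | 1⟩


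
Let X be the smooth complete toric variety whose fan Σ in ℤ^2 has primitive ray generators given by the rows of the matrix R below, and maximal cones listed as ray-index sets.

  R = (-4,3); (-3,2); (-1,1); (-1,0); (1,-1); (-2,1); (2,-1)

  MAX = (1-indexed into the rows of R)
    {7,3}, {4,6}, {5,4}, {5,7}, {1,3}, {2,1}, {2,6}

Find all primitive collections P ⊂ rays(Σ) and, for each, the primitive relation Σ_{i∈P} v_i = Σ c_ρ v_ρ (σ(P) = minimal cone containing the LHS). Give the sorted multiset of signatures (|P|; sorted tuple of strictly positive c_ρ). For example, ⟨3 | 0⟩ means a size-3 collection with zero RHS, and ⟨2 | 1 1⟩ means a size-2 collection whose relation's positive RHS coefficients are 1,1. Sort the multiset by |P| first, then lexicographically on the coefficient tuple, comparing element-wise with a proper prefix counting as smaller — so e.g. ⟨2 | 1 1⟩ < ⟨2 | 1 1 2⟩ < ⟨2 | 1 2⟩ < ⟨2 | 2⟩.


14 minimal non-faces of Δ(Σ) (on 7 rays):

  P={3,5}:  v_{3} + v_{5} = 0  ⇒ sig = ⟨2 | 0⟩
  P={6,7}:  v_{6} + v_{7} = 0  ⇒ sig = ⟨2 | 0⟩
  P={1,5}:  v_{1} + v_{5} = v_{2}  ⇒ sig = ⟨2 | 1⟩
  P={2,3}:  v_{2} + v_{3} = v_{1}  ⇒ sig = ⟨2 | 1⟩
  P={2,5}:  v_{2} + v_{5} = v_{6}  ⇒ sig = ⟨2 | 1⟩
  P={2,7}:  v_{2} + v_{7} = v_{3}  ⇒ sig = ⟨2 | 1⟩
  P={3,4}:  v_{3} + v_{4} = v_{6}  ⇒ sig = ⟨2 | 1⟩
  P={3,6}:  v_{3} + v_{6} = v_{2}  ⇒ sig = ⟨2 | 1⟩
  P={4,7}:  v_{4} + v_{7} = v_{5}  ⇒ sig = ⟨2 | 1⟩
  P={5,6}:  v_{5} + v_{6} = v_{4}  ⇒ sig = ⟨2 | 1⟩
  P={1,4}:  v_{1} + v_{4} = v_{2} + v_{6}  ⇒ sig = ⟨2 | 1 1⟩
  P={1,6}:  v_{1} + v_{6} = 2·v_{2}  ⇒ sig = ⟨2 | 2⟩
  P={1,7}:  v_{1} + v_{7} = 2·v_{3}  ⇒ sig = ⟨2 | 2⟩
  P={2,4}:  v_{2} + v_{4} = 2·v_{6}  ⇒ sig = ⟨2 | 2⟩

so the primitive-relation signature multiset is
[⟨2 | 0⟩, ⟨2 | 0⟩, ⟨2 | 1⟩, ⟨2 | 1⟩, ⟨2 | 1⟩, ⟨2 | 1⟩, ⟨2 | 1⟩, ⟨2 | 1⟩, ⟨2 | 1⟩, ⟨2 | 1⟩, ⟨2 | 1 1⟩, ⟨2 | 2⟩, ⟨2 | 2⟩, ⟨2 | 2⟩]


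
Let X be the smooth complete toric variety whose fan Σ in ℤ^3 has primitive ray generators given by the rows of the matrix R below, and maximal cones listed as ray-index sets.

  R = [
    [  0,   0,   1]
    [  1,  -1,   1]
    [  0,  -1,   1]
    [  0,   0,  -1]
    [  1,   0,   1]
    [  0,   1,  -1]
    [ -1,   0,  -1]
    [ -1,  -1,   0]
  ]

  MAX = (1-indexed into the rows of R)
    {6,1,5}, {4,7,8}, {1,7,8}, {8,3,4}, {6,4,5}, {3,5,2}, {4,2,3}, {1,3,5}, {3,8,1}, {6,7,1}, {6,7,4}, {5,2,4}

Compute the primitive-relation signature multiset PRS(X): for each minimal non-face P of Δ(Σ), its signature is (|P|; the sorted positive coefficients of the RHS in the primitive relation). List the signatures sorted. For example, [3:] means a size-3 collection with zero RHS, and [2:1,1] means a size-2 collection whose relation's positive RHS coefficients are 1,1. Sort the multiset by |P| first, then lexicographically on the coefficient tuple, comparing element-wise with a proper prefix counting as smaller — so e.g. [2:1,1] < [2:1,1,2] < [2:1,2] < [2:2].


|primitive collections| = 11. Relations:

  P={1,4}:  v_{1} + v_{4} = 0 — sig = [2:]
  P={3,6}:  v_{3} + v_{6} = 0 — sig = [2:]
  P={5,7}:  v_{5} + v_{7} = 0 — sig = [2:]
  P={3,7}:  v_{3} + v_{7} = v_{8} — sig = [2:1]
  P={5,8}:  v_{5} + v_{8} = v_{3} — sig = [2:1]
  P={6,8}:  v_{6} + v_{8} = v_{7} — sig = [2:1]
  P={1,2}:  v_{1} + v_{2} = v_{3} + v_{5} — sig = [2:1,1]
  P={2,6}:  v_{2} + v_{6} = v_{4} + v_{5} — sig = [2:1,1]
  P={2,7}:  v_{2} + v_{7} = v_{3} + v_{4} — sig = [2:1,1]
  P={2,8}:  v_{2} + v_{8} = 2·v_{3} + v_{4} — sig = [2:1,2]
  P={3,4,5}:  v_{3} + v_{4} + v_{5} = v_{2} — sig = [3:1]

Sorted signature multiset PRS(X):
{ [2:] ×3,  [2:1] ×3,  [2:1,1] ×3,  [2:1,2],  [3:1] }
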